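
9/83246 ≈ 0.000108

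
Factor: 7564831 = 19^1*398149^1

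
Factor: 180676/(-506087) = -1*2^2*17^1*109^(-1)*2657^1*4643^(-1)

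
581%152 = 125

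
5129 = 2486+2643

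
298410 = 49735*6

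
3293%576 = 413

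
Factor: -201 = -1*3^1*67^1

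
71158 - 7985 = 63173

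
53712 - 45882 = 7830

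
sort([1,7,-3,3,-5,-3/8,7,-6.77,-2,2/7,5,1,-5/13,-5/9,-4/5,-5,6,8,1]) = [-6.77,-5,-5,-3,-2,-4/5,-5/9,-5/13,-3/8,2/7,1,1,1,3,5,6,7,7,8]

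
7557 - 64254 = -56697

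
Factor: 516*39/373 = 2^2*3^2*13^1*43^1*373^(-1) = 20124/373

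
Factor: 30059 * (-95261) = -1 * 30059^1 * 95261^1 = -2863450399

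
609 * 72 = 43848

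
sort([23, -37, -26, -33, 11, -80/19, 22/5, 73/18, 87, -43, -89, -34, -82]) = [-89, -82, -43, -37, -34, -33, -26, -80/19, 73/18, 22/5, 11, 23, 87]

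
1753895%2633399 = 1753895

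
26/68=13/34 ≈ 0.382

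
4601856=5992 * 768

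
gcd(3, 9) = 3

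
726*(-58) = -42108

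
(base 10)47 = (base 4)233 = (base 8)57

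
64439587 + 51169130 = 115608717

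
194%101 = 93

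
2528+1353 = 3881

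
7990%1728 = 1078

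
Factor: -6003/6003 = -1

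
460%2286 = 460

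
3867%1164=375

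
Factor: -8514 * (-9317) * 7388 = 2^3 * 3^2 * 7^1 * 11^4 * 43^1 * 1847^1 = 586052641944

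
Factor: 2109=3^1*19^1*37^1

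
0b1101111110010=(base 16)1bf2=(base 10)7154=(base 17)17ce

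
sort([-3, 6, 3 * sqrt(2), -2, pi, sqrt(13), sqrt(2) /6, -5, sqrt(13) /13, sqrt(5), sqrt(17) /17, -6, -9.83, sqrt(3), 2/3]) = [-9.83, -6, -5, -3, -2, sqrt(2) /6, sqrt(17) /17, sqrt(13) /13, 2/3, sqrt(3), sqrt(5), pi, sqrt(13), 3 * sqrt(2), 6]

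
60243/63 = 956+5/21 ≈ 956.24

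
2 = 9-7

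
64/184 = 8/23 ≈ 0.348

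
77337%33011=11315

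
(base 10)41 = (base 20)21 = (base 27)1e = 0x29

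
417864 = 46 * 9084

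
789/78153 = 263/26051 ≈ 0.0101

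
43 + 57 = 100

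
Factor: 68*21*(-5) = -1*2^2*3^1*5^1*7^1*17^1 = -7140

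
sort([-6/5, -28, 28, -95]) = [-95, -28, -6/5, 28]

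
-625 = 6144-6769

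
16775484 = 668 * 25113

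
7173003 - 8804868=-1631865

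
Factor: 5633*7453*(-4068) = -1*2^2*3^2*29^1*43^1*113^1*131^1*257^1 = -170785822932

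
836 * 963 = 805068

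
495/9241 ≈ 0.0536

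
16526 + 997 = 17523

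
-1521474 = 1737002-3258476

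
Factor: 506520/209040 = 2^(-1) * 3^2 * 7^1 * 13^(-1) = 63/26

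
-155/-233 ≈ 0.665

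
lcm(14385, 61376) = 920640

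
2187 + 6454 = 8641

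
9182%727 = 458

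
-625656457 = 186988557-812645014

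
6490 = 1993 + 4497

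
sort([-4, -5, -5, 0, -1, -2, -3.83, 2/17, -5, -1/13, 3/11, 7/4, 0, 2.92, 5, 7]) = [-5, -5, -5, -4, -3.83, -2, -1, -1/13, 0, 0, 2/17, 3/11, 7/4, 2.92, 5, 7]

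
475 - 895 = -420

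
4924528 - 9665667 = -4741139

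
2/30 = 1/15 ≈ 0.0667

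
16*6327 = 101232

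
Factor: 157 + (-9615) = -1 * 2^1 * 4729^1 = -9458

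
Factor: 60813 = 3^2*29^1*233^1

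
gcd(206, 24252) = 2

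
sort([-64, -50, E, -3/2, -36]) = [-64, -50, -36, -3/2, E]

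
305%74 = 9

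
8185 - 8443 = -258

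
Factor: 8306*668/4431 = 2^3*3^(-1)*7^(-1)*167^1*211^(-1)*4153^1 = 5548408/4431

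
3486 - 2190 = 1296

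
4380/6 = 730 = 730.00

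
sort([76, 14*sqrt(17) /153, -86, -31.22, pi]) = [-86, -31.22, 14*sqrt(17) /153, pi, 76]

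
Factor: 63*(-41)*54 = -1*2^1*3^5*7^1*41^1 = -139482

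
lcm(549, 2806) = 25254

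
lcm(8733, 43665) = 43665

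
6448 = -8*(-806)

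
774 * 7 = 5418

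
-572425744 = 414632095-987057839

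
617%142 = 49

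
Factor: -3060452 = -1 * 2^2 * 47^1 * 73^1 * 223^1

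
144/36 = 4 = 4.00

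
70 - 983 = -913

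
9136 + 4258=13394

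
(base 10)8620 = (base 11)6527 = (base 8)20654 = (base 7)34063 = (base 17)1ce1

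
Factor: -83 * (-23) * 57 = 3^1 * 19^1 * 23^1 * 83^1 = 108813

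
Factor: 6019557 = 3^1*1181^1*1699^1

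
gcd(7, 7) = 7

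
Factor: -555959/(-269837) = 19^1*29^1*151^(-1)*1009^1*1787^(-1)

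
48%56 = 48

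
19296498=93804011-74507513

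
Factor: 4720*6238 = 2^5*5^1*59^1*3119^1 = 29443360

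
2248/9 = 249 + 7/9 ≈ 249.78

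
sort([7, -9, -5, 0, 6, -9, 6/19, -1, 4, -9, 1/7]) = [-9, -9, -9, -5, -1, 0, 1/7, 6/19, 4, 6, 7]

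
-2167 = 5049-7216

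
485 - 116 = 369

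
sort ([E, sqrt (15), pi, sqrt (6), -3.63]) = [-3.63, sqrt (6), E, pi, sqrt (15)]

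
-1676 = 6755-8431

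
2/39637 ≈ 0.0000505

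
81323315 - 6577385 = 74745930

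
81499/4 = 20374+3/4 = 20374.75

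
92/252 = 23/63 ≈ 0.365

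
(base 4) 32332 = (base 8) 1676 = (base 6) 4234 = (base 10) 958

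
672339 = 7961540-7289201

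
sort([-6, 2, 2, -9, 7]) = [-9, -6, 2, 2, 7]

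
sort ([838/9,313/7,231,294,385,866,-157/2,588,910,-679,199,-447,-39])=[-679,-447,-157/2,-39,313/7,838/9,199,231,294,385,588,866,910]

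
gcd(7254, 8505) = 9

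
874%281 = 31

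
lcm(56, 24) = 168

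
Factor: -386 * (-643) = 2^1 * 193^1 * 643^1 = 248198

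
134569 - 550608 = -416039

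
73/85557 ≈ 0.000853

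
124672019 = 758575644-633903625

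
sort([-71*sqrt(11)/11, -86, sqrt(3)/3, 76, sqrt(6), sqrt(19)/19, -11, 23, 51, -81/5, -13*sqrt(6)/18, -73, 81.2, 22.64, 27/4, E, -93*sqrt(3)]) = [-93*sqrt(3), -86, -73, -71*sqrt(11)/11, -81/5, -11, -13*sqrt(6)/18, sqrt(19)/19, sqrt(3)/3, sqrt(6), E, 27/4, 22.64, 23, 51, 76, 81.2]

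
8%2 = 0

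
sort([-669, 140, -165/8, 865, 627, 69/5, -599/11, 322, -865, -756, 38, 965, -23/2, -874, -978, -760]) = [-978, -874, -865, -760, -756, -669, -599/11, -165/8, -23/2, 69/5, 38, 140, 322, 627, 865, 965]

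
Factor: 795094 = 2^1*397547^1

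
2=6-4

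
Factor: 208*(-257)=-1*2^4*13^1*257^1=-53456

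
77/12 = 6 + 5/12 ≈ 6.42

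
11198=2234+8964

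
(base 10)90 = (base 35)2k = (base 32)2q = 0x5a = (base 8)132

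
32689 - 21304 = 11385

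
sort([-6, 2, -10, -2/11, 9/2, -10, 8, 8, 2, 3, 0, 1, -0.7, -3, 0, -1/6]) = [-10, -10, -6, -3, -0.7, -2/11, -1/6, 0, 0, 1, 2, 2, 3, 9/2, 8, 8]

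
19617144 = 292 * 67182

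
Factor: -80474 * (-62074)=2^2 * 41^1 * 757^1 * 40237^1=4995343076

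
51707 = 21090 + 30617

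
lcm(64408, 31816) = 2640728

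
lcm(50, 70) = 350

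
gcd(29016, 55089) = 9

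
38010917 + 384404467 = 422415384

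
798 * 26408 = 21073584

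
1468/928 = 1 + 135/232 ≈ 1.58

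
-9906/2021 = -4 - 1822/2021 ≈ -4.90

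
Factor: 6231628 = 2^2 * 13^1 * 119839^1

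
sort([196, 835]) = [196, 835]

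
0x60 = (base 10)96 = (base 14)6c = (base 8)140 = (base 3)10120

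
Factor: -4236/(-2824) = 2^(-1) * 3^1 = 3/2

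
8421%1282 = 729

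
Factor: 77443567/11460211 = 7^ (-1)*19^ (-1)*199^ (-1)*433^ (-1)*77443567^1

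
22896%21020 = 1876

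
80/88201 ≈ 0.000907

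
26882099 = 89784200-62902101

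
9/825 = 3/275 ≈ 0.0109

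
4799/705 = 6 + 569/705≈6.81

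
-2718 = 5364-8082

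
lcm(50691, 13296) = 811056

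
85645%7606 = 1979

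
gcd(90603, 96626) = 1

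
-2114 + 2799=685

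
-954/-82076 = 477/41038 ≈ 0.0116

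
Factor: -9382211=-1*67^1*233^1*601^1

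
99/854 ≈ 0.116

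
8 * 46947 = 375576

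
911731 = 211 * 4321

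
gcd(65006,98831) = 1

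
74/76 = 37/38 ≈ 0.974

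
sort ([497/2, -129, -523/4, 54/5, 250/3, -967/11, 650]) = [-523/4, -129, -967/11, 54/5, 250/3, 497/2, 650]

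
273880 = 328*835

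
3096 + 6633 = 9729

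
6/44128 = 3/22064 ≈ 0.000136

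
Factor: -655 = -1 * 5^1 * 131^1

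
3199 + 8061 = 11260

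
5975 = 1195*5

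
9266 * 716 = 6634456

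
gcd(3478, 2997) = 37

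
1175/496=2 + 183/496 ≈ 2.37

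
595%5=0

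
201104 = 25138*8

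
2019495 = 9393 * 215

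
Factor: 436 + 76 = 2^9 = 512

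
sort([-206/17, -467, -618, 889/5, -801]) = [-801, -618, -467, -206/17, 889/5]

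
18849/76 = 248 + 1/76 ≈ 248.01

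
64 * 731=46784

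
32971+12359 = 45330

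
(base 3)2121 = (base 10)70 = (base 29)2c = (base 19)3d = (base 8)106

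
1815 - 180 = 1635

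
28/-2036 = -7/509 ≈ -0.0138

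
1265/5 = 253 = 253.00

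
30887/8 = 3860 + 7/8 ≈ 3860.88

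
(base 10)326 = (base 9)402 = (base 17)123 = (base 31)ag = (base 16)146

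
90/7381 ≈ 0.0122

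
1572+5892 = 7464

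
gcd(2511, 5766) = 93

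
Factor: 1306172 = 2^2 * 7^1 * 46649^1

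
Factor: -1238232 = -1 * 2^3 * 3^1 * 51593^1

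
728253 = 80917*9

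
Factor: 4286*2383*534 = 2^2*3^1*89^1*2143^1*2383^1 = 5454029292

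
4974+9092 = 14066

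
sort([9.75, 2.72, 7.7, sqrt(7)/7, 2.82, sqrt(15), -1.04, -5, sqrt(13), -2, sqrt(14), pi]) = [-5, -2, -1.04, sqrt(7)/7, 2.72, 2.82, pi, sqrt(13), sqrt(14), sqrt(15), 7.7, 9.75]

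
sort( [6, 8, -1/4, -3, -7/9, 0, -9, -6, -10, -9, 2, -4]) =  [-10, -9, -9, -6, -4, -3, -7/9, -1/4, 0, 2, 6, 8]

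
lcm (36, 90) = 180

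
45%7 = 3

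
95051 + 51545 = 146596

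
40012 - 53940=-13928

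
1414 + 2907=4321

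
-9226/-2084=4613/1042 ≈ 4.43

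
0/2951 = 0 = 0.00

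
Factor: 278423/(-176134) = -1 * 2^(-1) * 7^(-1) * 23^(-1) * 509^1 = -509/322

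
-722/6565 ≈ -0.110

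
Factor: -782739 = -1*3^2*29^1*2999^1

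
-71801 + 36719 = -35082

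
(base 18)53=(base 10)93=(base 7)162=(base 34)2p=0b1011101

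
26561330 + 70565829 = 97127159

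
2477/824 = 3 + 5/824 ≈ 3.01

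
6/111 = 2/37≈0.0541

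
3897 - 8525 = -4628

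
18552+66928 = 85480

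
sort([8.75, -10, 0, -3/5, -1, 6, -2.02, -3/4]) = [-10, -2.02, -1, -3/4, -3/5, 0, 6, 8.75]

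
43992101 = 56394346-12402245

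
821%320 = 181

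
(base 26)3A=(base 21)44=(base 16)58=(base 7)154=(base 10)88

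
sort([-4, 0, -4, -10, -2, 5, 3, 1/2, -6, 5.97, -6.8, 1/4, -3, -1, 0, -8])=[-10, -8, -6.8, -6, -4, -4, -3, -2, -1, 0, 0, 1/4, 1/2, 3, 5, 5.97]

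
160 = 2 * 80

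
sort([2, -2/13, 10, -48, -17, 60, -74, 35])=[-74, -48, -17, -2/13, 2, 10, 35, 60]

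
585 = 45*13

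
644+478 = 1122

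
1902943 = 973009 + 929934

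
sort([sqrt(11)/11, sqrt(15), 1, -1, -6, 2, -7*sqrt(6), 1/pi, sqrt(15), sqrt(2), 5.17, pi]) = [-7*sqrt(6), -6, -1, sqrt(11)/11, 1/pi, 1, sqrt(2), 2, pi, sqrt(15), sqrt(15), 5.17]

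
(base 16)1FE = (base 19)17G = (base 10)510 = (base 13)303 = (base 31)GE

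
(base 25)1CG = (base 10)941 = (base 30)11B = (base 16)3AD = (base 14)4B3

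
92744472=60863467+31881005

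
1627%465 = 232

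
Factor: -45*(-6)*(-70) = -1*2^2*3^3*5^2*7^1 = -18900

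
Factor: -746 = -1*2^1*373^1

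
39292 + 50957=90249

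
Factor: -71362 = -1*2^1*31^1*1151^1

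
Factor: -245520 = -1*2^4*3^2*5^1*11^1*31^1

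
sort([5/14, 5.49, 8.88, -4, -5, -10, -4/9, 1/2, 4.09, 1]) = [-10, -5, -4, -4/9, 5/14, 1/2, 1, 4.09, 5.49, 8.88]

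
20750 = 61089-40339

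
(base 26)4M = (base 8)176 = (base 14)90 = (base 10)126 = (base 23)5B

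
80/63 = 1 + 17/63 ≈ 1.27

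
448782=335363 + 113419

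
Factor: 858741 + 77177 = 2^1*17^1*27527^1 = 935918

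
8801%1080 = 161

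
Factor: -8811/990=-1*2^ (-1)*5^ (-1)*89^1=-89/10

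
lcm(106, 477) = 954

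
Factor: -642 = -1 * 2^1 * 3^1 * 107^1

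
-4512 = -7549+3037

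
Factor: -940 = -1*2^2*5^1*47^1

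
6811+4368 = 11179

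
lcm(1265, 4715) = 51865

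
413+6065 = 6478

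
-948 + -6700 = -7648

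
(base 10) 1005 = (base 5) 13010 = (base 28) 17p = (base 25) 1f5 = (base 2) 1111101101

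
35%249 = 35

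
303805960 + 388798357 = 692604317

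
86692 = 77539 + 9153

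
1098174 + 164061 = 1262235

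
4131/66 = 62+13/22 ≈ 62.59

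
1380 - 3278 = -1898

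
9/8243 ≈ 0.00109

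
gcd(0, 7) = 7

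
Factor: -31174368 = -1*2^5*3^1*324733^1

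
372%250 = 122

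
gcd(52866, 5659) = 1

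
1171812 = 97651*12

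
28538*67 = 1912046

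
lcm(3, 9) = 9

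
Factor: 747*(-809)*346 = -1*2^1*3^2*83^1*173^1*809^1 = -209095758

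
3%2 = 1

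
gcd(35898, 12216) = 6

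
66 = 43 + 23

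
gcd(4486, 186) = 2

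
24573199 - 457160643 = -432587444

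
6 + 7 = 13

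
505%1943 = 505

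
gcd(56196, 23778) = 18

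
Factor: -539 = -1 * 7^2 * 11^1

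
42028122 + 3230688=45258810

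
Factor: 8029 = 7^1 * 31^1 * 37^1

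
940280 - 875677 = 64603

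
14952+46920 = 61872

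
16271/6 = 2711 + 5/6 ≈ 2711.83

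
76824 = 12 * 6402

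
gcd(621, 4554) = 207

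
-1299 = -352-947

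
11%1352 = 11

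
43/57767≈0.000744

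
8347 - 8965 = -618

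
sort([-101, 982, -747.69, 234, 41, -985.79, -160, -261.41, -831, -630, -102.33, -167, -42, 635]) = [-985.79, -831, -747.69, -630, -261.41, -167, -160, -102.33, -101, -42, 41, 234, 635, 982]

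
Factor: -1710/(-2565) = 2^1 * 3^(-1) = 2/3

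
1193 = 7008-5815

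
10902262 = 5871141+5031121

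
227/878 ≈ 0.259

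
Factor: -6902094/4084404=-1 * 2^(-1) * 107^(-1) * 3181^(-1) * 1150349^1=-1150349/680734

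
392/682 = 196/341 ≈ 0.575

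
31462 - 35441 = -3979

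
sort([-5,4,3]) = [-5,3,4]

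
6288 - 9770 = -3482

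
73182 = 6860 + 66322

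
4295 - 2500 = 1795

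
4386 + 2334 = 6720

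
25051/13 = 1927 = 1927.00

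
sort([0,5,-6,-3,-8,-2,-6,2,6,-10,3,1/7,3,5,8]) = [-10,-8,-6,-6,-3,-2,0,1/7,2,3,3,5,5,6,8]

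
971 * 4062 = 3944202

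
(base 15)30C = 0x2AF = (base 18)223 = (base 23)16K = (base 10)687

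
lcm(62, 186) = 186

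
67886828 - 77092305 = -9205477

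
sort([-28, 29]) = [-28, 29]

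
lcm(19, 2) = 38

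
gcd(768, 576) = 192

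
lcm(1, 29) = 29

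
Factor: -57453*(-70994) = 2^1*3^1*7^1*11^2*461^1*1741^1 = 4078818282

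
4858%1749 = 1360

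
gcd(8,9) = 1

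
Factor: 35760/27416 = 2^1 * 3^1 * 5^1 * 23^(-1) = 30/23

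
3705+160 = 3865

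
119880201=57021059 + 62859142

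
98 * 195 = 19110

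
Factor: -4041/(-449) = 3^2 = 9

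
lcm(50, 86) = 2150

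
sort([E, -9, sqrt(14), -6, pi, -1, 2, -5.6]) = [-9, -6, -5.6, -1, 2, E, pi, sqrt(14)]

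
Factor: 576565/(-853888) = -1*2^(-7)*5^1*7^(-1)*11^2 = -605/896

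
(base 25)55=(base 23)5f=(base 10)130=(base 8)202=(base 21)64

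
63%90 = 63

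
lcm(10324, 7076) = 629764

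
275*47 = 12925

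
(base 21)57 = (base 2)1110000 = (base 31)3j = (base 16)70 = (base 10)112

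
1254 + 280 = 1534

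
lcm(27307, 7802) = 54614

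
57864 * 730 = 42240720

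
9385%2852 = 829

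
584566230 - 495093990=89472240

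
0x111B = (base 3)20000012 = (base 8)10433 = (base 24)7EB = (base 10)4379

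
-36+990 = 954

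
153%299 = 153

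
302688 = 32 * 9459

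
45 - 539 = -494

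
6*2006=12036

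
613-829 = -216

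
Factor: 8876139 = 3^1 * 2958713^1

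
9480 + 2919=12399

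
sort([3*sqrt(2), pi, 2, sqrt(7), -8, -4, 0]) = [-8, -4, 0, 2, sqrt(7), pi, 3*sqrt(2)]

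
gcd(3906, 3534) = 186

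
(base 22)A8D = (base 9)6807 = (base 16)13A5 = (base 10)5029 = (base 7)20443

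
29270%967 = 260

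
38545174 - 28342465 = 10202709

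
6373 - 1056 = 5317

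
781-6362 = -5581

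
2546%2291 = 255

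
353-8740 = -8387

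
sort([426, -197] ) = [-197, 426] 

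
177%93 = 84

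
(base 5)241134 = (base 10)8919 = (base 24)fbf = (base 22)i99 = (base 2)10001011010111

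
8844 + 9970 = 18814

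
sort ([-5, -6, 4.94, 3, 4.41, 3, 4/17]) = [-6, -5, 4/17, 3, 3, 4.41, 4.94]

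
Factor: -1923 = -1*3^1*641^1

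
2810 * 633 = 1778730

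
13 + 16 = 29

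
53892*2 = 107784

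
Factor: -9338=-1*2^1*7^1*23^1*29^1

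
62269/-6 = -10378 - 1/6 ≈ -10378.17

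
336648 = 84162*4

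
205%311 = 205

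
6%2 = 0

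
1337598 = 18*74311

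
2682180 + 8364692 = 11046872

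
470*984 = 462480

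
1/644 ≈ 0.00155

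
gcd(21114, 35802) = 918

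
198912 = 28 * 7104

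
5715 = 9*635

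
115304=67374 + 47930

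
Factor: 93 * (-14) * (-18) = 2^2 * 3^3 * 7^1 * 31^1 = 23436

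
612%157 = 141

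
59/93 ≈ 0.634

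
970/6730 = 97/673 ≈ 0.144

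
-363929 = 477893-841822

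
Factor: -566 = -1 * 2^1 * 283^1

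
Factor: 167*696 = 2^3*3^1*29^1*167^1 = 116232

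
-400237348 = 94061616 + -494298964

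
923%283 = 74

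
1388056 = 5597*248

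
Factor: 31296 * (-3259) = -1 * 2^6 * 3^1 * 163^1 * 3259^1 = -101993664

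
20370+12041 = 32411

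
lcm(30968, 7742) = 30968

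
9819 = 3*3273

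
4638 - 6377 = -1739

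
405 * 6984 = 2828520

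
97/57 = 1 + 40/57≈1.70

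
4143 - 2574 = 1569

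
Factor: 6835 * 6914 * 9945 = 2^1 * 3^2 * 5^2 * 13^1 * 17^1 * 1367^1 * 3457^1 = 469972754550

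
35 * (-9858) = -345030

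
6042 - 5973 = 69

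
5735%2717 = 301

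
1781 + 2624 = 4405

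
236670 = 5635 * 42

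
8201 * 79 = 647879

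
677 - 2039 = -1362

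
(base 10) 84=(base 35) 2e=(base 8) 124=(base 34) 2g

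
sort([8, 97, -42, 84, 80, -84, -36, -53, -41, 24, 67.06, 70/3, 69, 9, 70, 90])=[-84, -53, -42, -41, -36, 8, 9, 70/3, 24, 67.06, 69, 70, 80, 84, 90, 97]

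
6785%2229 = 98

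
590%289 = 12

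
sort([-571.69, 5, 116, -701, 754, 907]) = [-701, -571.69, 5, 116, 754, 907]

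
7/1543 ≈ 0.00454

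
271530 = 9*30170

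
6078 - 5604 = 474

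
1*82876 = 82876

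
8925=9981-1056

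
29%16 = 13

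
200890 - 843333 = -642443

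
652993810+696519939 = 1349513749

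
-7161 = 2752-9913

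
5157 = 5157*1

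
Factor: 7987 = 7^2*163^1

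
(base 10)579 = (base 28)kj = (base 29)js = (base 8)1103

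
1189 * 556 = 661084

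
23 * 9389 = 215947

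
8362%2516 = 814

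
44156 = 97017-52861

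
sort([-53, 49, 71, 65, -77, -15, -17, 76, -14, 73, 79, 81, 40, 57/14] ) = [-77, -53, -17, -15, -14, 57/14, 40, 49, 65, 71, 73, 76, 79, 81] 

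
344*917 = 315448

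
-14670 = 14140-28810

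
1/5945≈0.000168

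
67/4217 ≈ 0.0159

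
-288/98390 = -144/49195 ≈ -0.00293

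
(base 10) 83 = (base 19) 47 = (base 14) 5d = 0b1010011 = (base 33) 2h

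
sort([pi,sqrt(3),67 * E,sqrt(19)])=[sqrt(3),pi,sqrt(19),67 * E]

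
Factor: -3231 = -1*3^2*359^1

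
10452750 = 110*95025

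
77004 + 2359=79363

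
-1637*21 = -34377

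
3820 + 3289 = 7109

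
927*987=914949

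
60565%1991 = 835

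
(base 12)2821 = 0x1219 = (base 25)7a8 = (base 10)4633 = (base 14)198d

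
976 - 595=381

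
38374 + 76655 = 115029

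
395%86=51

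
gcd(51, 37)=1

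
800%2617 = 800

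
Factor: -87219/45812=-1*2^(-2)*3^2*11^1*13^(-1)=-99/52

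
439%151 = 137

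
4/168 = 1/42 ≈ 0.0238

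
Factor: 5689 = 5689^1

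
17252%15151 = 2101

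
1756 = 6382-4626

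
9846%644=186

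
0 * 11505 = 0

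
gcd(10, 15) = 5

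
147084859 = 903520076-756435217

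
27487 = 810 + 26677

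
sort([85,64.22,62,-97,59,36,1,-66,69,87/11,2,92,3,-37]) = [-97,-66,-37,1,2,3,87/11,36,59,62,64.22,69,85,92]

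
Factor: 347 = 347^1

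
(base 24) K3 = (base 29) GJ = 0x1E3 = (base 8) 743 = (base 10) 483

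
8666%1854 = 1250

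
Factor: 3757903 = 193^1*19471^1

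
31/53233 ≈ 0.000582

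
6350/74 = 3175/37 ≈ 85.81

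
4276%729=631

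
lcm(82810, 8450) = 414050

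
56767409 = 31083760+25683649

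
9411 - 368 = 9043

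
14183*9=127647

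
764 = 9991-9227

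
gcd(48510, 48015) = 495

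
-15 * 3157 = -47355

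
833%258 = 59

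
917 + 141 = 1058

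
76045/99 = 768 + 13/99 ≈ 768.13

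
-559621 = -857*653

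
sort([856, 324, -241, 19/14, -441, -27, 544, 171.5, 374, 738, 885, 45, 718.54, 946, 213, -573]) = [-573, -441, -241, -27, 19/14, 45, 171.5, 213, 324, 374, 544, 718.54, 738, 856, 885, 946]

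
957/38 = 25+7/38 ≈ 25.18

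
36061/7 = 5151 + 4/7 ≈ 5151.57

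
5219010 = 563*9270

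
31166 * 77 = 2399782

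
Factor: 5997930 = 2^1*3^1*5^1*199931^1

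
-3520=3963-7483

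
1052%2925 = 1052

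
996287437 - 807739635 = 188547802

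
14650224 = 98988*148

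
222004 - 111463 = 110541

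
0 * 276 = 0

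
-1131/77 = -14 - 53/77 ≈ -14.69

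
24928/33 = 755 + 13/33 ≈ 755.39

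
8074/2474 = 3 + 326/1237 ≈ 3.26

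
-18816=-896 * 21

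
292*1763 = 514796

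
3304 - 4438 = -1134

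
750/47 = 15 + 45/47 ≈ 15.96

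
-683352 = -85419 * 8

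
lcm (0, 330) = 0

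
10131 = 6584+3547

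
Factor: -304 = -1 * 2^4 * 19^1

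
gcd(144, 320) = 16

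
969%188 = 29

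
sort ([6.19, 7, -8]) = [-8, 6.19, 7]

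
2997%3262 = 2997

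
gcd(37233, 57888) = 27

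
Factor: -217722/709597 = -1*2^1*3^1*7^(-1)*17^(-1)*67^(-1)*89^(-1)*131^1*277^1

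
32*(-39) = -1248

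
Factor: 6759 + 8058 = 3^1*11^1*449^1 = 14817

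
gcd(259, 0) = 259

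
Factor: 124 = 2^2 * 31^1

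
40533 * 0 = 0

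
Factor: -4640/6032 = -1*2^1*5^1*13^(-1) = -10/13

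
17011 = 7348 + 9663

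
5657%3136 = 2521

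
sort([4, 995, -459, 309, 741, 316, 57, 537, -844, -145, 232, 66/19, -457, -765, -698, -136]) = [-844, -765, -698, -459, -457, -145, -136, 66/19, 4, 57, 232, 309, 316, 537, 741, 995]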